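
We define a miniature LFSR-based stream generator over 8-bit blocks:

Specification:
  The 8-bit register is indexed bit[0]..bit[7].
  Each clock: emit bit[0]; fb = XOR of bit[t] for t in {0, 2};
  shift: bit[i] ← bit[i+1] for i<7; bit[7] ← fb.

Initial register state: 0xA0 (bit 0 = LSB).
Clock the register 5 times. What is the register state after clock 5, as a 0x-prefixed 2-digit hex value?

reg_0 = 0xA0
clock 1: out=0, reg = 0x50
clock 2: out=0, reg = 0x28
clock 3: out=0, reg = 0x14
clock 4: out=0, reg = 0x8A
clock 5: out=0, reg = 0x45

0x45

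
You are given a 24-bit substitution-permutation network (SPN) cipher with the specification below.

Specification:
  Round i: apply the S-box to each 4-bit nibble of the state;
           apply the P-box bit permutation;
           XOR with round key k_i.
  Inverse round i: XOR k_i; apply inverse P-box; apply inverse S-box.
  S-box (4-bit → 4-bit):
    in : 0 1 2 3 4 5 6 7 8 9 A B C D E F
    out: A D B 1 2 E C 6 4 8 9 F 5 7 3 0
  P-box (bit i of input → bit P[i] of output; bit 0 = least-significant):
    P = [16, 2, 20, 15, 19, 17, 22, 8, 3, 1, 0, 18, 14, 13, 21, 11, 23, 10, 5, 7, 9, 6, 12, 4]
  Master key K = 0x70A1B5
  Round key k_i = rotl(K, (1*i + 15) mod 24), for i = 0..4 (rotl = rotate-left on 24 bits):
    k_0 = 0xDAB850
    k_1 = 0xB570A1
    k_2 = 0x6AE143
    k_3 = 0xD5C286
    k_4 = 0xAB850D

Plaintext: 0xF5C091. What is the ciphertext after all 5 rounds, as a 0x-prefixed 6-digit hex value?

s_0 = plaintext = 0xF5C091
s_1 = Round(s_0, k_0) = 0xEF7DF2
s_2 = Round(s_1, k_1) = 0x94D2EE
s_3 = Round(s_2, k_2) = 0x45855D
s_4 = Round(s_3, k_3) = 0xA2C761
s_5 = Round(s_4, k_4) = 0x5A429E

0x5A429E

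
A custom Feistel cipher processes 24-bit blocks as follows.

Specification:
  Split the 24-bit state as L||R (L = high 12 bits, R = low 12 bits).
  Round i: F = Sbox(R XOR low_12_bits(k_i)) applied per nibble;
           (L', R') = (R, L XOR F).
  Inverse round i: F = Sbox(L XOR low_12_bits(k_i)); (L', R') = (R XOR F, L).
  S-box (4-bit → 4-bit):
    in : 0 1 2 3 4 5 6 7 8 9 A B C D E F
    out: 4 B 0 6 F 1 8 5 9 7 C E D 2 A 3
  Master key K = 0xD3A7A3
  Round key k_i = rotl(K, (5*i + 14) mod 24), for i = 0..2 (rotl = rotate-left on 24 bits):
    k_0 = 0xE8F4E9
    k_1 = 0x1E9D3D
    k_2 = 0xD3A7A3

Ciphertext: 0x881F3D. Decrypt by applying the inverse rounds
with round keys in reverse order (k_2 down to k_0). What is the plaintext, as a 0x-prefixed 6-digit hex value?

s_0 = ciphertext = 0x881F3D
s_1 = InvRound(s_0, k_2) = 0xC3D881
s_2 = InvRound(s_1, k_1) = 0x3C5C3D
s_3 = InvRound(s_2, k_0) = 0x9303C5

0x9303C5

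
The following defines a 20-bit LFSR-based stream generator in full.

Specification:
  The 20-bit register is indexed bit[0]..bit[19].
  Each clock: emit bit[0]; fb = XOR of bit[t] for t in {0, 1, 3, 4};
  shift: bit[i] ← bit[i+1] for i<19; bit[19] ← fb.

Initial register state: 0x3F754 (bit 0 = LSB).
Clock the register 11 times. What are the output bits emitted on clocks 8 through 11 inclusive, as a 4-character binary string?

reg_0 = 0x3F754
clock 1: out=0, reg = 0x9FBAA
clock 2: out=0, reg = 0x4FDD5
clock 3: out=1, reg = 0x27EEA
clock 4: out=0, reg = 0x13F75
clock 5: out=1, reg = 0x09FBA
clock 6: out=0, reg = 0x84FDD
clock 7: out=1, reg = 0xC27EE
clock 8: out=0, reg = 0x613F7
clock 9: out=1, reg = 0xB09FB
clock 10: out=1, reg = 0x584FD
clock 11: out=1, reg = 0xAC27E

0111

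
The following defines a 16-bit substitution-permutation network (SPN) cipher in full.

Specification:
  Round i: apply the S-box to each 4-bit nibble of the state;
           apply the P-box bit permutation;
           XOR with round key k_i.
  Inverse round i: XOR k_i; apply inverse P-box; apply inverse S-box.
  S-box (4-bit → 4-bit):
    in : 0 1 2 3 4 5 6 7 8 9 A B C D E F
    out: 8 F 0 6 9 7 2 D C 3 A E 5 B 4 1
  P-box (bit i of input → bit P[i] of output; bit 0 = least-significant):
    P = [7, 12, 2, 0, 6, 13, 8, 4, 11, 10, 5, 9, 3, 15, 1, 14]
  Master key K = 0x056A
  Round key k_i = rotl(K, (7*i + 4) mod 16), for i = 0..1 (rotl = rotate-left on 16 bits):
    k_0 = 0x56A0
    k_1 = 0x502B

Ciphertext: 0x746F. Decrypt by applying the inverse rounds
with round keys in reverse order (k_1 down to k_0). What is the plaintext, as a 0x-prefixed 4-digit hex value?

s_0 = ciphertext = 0x746F
s_1 = InvRound(s_0, k_1) = 0x269E
s_2 = InvRound(s_1, k_0) = 0x7EA3

0x7EA3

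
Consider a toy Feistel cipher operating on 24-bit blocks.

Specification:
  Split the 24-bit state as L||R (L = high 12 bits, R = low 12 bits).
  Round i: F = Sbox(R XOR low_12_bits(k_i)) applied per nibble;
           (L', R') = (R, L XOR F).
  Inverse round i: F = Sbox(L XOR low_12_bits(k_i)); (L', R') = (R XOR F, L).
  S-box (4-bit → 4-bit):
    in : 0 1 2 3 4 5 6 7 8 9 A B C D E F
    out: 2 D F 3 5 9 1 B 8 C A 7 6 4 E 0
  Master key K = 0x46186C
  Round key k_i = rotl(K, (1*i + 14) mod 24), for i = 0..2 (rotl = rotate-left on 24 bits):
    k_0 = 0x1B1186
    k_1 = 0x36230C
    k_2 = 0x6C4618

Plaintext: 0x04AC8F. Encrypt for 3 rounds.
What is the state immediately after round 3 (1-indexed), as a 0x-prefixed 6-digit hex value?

0x7959E2

s_0 = plaintext = 0x04AC8F
s_1 = Round(s_0, k_0) = 0xC8F466
s_2 = Round(s_1, k_1) = 0x466795
s_3 = Round(s_2, k_2) = 0x7959E2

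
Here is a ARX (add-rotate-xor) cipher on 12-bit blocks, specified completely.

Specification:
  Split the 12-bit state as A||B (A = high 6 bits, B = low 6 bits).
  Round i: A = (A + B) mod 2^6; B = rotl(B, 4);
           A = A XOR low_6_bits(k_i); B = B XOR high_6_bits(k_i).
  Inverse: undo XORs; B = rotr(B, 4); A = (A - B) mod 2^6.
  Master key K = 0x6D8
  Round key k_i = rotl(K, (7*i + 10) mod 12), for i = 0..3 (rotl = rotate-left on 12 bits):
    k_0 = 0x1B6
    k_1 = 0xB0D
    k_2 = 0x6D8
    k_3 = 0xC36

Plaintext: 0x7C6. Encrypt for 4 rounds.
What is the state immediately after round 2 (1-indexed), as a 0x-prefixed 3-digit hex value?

0xDD5

s_0 = plaintext = 0x7C6
s_1 = Round(s_0, k_0) = 0x4E7
s_2 = Round(s_1, k_1) = 0xDD5
s_3 = Round(s_2, k_2) = 0x50E
s_4 = Round(s_3, k_3) = 0x513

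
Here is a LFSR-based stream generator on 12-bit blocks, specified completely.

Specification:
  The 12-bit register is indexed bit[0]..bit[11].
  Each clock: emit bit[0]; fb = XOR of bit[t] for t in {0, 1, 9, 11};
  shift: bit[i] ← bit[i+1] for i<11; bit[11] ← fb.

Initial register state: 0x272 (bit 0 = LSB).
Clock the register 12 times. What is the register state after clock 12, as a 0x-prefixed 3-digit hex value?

0x756

reg_0 = 0x272
clock 1: out=0, reg = 0x139
clock 2: out=1, reg = 0x89C
clock 3: out=0, reg = 0xC4E
clock 4: out=0, reg = 0x627
clock 5: out=1, reg = 0xB13
clock 6: out=1, reg = 0x589
clock 7: out=1, reg = 0xAC4
clock 8: out=0, reg = 0x562
clock 9: out=0, reg = 0xAB1
clock 10: out=1, reg = 0xD58
clock 11: out=0, reg = 0xEAC
clock 12: out=0, reg = 0x756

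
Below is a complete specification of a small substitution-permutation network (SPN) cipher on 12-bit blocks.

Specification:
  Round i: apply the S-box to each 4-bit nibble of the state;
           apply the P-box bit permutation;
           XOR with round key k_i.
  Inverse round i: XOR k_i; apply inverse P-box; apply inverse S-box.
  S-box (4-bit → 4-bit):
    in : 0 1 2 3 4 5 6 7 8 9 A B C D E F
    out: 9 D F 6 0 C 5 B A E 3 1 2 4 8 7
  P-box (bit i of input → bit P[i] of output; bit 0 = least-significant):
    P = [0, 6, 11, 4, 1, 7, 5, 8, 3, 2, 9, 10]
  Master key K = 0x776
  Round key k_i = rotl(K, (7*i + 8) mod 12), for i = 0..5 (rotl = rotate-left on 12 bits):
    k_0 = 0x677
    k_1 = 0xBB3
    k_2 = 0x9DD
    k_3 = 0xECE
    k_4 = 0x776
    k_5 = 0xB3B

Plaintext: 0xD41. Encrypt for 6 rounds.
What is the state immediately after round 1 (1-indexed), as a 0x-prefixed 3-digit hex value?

0xC66

s_0 = plaintext = 0xD41
s_1 = Round(s_0, k_0) = 0xC66
s_2 = Round(s_1, k_1) = 0x394
s_3 = Round(s_2, k_2) = 0xA79
s_4 = Round(s_3, k_3) = 0x710
s_5 = Round(s_4, k_4) = 0x249
s_6 = Round(s_5, k_5) = 0x567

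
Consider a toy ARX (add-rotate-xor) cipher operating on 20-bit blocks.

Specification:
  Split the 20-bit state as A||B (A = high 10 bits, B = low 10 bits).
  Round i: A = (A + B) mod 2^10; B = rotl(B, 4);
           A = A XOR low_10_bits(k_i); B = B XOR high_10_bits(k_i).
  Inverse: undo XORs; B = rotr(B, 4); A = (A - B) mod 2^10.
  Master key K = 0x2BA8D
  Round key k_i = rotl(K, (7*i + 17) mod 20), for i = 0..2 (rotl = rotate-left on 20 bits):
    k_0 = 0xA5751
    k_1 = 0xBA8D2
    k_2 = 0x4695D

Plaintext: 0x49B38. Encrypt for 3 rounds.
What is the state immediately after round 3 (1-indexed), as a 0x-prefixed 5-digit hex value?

0x496F7

s_0 = plaintext = 0x49B38
s_1 = Round(s_0, k_0) = 0xC3D19
s_2 = Round(s_1, k_1) = 0x3EB7E
s_3 = Round(s_2, k_2) = 0x496F7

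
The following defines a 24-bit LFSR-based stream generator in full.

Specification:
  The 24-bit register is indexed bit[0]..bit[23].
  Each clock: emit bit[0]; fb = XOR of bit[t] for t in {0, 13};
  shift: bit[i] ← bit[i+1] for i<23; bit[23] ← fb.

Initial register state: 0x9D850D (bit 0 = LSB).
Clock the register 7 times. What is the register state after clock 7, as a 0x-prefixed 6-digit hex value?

reg_0 = 0x9D850D
clock 1: out=1, reg = 0xCEC286
clock 2: out=0, reg = 0x676143
clock 3: out=1, reg = 0x33B0A1
clock 4: out=1, reg = 0x19D850
clock 5: out=0, reg = 0x0CEC28
clock 6: out=0, reg = 0x867614
clock 7: out=0, reg = 0xC33B0A

0xC33B0A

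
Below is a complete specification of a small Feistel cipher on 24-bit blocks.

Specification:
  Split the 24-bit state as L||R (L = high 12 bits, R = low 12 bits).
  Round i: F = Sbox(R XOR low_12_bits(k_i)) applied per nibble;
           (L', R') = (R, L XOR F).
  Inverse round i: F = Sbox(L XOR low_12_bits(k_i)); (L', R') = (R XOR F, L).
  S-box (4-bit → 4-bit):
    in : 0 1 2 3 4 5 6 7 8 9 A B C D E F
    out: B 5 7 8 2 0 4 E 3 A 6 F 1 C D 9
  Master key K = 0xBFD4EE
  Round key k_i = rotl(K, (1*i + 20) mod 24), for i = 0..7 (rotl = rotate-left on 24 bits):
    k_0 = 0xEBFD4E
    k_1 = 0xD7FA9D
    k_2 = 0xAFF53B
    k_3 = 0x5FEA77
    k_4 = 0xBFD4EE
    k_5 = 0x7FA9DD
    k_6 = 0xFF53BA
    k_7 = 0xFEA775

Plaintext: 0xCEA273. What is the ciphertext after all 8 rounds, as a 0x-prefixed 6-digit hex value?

s_0 = plaintext = 0xCEA273
s_1 = Round(s_0, k_0) = 0x273566
s_2 = Round(s_1, k_1) = 0x566BEC
s_3 = Round(s_2, k_2) = 0xBEC8A8
s_4 = Round(s_3, k_3) = 0x8A8C25
s_5 = Round(s_4, k_4) = 0xC25BB7
s_6 = Round(s_5, k_5) = 0xBB7B63
s_7 = Round(s_6, k_6) = 0xB6387D
s_8 = Round(s_7, k_7) = 0x87D2D0

0x87D2D0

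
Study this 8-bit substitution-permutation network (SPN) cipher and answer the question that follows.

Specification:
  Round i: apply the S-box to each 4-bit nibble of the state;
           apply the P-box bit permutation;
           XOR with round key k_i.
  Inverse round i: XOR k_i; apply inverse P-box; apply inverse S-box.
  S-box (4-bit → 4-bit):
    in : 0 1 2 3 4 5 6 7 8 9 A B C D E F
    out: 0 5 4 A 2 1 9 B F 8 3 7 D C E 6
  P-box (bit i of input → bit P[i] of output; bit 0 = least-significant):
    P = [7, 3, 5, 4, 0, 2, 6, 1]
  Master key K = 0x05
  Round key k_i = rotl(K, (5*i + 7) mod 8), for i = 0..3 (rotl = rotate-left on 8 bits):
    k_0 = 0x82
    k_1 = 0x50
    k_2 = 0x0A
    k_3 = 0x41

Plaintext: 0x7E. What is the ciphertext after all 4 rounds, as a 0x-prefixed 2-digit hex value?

0x8A

s_0 = plaintext = 0x7E
s_1 = Round(s_0, k_0) = 0xBD
s_2 = Round(s_1, k_1) = 0x25
s_3 = Round(s_2, k_2) = 0xCA
s_4 = Round(s_3, k_3) = 0x8A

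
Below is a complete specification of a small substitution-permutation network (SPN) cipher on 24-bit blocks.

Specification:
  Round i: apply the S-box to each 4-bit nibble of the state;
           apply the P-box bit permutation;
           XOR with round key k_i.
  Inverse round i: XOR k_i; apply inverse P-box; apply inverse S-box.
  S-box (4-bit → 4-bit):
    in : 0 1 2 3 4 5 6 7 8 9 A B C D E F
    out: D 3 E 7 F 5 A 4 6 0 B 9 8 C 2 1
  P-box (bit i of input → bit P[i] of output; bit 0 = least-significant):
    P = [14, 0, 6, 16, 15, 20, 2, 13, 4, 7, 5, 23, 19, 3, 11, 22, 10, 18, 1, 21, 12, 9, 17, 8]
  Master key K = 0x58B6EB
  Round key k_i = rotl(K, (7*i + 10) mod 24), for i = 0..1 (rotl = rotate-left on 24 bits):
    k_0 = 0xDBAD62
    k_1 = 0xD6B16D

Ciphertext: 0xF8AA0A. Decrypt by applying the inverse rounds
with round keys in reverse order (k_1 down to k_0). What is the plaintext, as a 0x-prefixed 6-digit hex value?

0x173BAB

s_0 = ciphertext = 0xF8AA0A
s_1 = InvRound(s_0, k_1) = 0x425778
s_2 = InvRound(s_1, k_0) = 0x173BAB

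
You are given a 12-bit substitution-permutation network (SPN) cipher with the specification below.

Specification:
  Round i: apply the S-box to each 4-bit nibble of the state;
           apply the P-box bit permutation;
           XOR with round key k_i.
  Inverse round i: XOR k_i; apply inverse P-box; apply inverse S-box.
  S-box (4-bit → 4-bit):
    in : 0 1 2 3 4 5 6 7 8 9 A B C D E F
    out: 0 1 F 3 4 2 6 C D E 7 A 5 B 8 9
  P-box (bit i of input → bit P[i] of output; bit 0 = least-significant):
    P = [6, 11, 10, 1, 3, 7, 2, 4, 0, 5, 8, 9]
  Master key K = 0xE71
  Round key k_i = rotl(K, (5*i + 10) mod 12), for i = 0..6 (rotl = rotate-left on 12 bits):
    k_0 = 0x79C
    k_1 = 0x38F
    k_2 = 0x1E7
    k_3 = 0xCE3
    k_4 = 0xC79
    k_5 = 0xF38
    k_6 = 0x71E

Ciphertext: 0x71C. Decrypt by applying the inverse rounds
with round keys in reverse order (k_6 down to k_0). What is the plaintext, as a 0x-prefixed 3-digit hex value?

s_0 = ciphertext = 0x71C
s_1 = InvRound(s_0, k_6) = 0x00E
s_2 = InvRound(s_1, k_5) = 0x979
s_3 = InvRound(s_2, k_4) = 0x404
s_4 = InvRound(s_3, k_3) = 0x36D
s_5 = InvRound(s_4, k_2) = 0xE3E
s_6 = InvRound(s_5, k_1) = 0xAB6
s_7 = InvRound(s_6, k_0) = 0x619

0x619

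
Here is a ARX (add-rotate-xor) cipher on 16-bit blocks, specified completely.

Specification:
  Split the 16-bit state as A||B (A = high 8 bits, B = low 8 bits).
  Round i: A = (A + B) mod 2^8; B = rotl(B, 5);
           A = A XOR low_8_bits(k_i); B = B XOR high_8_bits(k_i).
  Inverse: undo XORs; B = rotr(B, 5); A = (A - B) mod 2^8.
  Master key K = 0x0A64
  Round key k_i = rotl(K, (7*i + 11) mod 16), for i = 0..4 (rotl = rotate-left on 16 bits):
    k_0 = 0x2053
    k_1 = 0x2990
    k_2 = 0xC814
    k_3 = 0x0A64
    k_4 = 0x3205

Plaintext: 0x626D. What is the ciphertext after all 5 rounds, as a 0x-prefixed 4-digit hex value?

0xB01C

s_0 = plaintext = 0x626D
s_1 = Round(s_0, k_0) = 0x9C8D
s_2 = Round(s_1, k_1) = 0xB998
s_3 = Round(s_2, k_2) = 0x45DB
s_4 = Round(s_3, k_3) = 0x4471
s_5 = Round(s_4, k_4) = 0xB01C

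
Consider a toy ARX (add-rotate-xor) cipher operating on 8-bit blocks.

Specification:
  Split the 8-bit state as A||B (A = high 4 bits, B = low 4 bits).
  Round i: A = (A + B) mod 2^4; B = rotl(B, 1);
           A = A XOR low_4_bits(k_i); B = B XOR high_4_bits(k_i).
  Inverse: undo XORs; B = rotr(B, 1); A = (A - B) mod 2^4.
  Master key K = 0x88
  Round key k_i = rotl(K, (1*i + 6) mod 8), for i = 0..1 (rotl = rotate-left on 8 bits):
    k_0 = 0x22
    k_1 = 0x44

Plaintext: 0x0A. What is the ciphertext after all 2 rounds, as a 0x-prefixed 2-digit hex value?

s_0 = plaintext = 0x0A
s_1 = Round(s_0, k_0) = 0x87
s_2 = Round(s_1, k_1) = 0xBA

0xBA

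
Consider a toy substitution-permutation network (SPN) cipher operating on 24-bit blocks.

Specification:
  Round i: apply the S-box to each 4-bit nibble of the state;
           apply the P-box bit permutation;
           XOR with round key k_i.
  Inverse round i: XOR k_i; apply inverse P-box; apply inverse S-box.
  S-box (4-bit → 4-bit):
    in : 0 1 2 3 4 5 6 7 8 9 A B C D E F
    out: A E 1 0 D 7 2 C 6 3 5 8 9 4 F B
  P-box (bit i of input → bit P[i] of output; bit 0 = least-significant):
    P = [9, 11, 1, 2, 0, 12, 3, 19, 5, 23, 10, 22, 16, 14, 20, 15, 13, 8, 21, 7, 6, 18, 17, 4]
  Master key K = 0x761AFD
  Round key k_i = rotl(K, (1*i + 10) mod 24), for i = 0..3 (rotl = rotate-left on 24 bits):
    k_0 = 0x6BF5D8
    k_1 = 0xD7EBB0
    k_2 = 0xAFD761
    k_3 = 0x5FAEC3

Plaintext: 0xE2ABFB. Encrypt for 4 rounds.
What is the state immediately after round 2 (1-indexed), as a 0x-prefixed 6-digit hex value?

s_0 = plaintext = 0xE2ABFB
s_1 = Round(s_0, k_0) = 0x34C58D
s_2 = Round(s_1, k_1) = 0x765F1A
s_3 = Round(s_2, k_2) = 0x74845B
s_4 = Round(s_3, k_3) = 0x2DDA7E

0x765F1A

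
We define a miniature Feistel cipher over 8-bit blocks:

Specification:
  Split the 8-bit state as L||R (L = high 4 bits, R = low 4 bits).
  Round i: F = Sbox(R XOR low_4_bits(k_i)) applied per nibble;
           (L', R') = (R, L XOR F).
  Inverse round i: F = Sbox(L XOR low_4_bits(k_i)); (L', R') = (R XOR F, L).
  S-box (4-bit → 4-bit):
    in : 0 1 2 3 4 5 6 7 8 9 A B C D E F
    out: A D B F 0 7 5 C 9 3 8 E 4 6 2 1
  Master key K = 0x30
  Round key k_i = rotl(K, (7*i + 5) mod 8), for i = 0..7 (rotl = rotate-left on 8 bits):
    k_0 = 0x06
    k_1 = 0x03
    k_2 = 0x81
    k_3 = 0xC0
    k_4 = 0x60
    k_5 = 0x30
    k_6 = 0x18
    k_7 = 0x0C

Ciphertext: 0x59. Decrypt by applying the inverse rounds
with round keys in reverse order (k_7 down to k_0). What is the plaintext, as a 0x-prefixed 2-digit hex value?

0x6B

s_0 = ciphertext = 0x59
s_1 = InvRound(s_0, k_7) = 0xA5
s_2 = InvRound(s_1, k_6) = 0xEA
s_3 = InvRound(s_2, k_5) = 0x8E
s_4 = InvRound(s_3, k_4) = 0x78
s_5 = InvRound(s_4, k_3) = 0x47
s_6 = InvRound(s_5, k_2) = 0x04
s_7 = InvRound(s_6, k_1) = 0xB0
s_8 = InvRound(s_7, k_0) = 0x6B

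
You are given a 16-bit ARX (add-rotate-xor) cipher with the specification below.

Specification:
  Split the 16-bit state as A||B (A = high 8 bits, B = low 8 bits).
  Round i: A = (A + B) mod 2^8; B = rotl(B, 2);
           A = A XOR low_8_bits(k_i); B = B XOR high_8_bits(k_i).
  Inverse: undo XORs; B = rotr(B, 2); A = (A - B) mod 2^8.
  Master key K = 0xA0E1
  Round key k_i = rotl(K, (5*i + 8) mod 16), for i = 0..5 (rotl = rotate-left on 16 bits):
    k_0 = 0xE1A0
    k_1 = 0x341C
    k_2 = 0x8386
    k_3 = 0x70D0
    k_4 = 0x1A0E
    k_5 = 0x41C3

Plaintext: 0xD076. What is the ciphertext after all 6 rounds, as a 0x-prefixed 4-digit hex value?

0xC01A

s_0 = plaintext = 0xD076
s_1 = Round(s_0, k_0) = 0xE638
s_2 = Round(s_1, k_1) = 0x02D4
s_3 = Round(s_2, k_2) = 0x50D0
s_4 = Round(s_3, k_3) = 0xF033
s_5 = Round(s_4, k_4) = 0x2DD6
s_6 = Round(s_5, k_5) = 0xC01A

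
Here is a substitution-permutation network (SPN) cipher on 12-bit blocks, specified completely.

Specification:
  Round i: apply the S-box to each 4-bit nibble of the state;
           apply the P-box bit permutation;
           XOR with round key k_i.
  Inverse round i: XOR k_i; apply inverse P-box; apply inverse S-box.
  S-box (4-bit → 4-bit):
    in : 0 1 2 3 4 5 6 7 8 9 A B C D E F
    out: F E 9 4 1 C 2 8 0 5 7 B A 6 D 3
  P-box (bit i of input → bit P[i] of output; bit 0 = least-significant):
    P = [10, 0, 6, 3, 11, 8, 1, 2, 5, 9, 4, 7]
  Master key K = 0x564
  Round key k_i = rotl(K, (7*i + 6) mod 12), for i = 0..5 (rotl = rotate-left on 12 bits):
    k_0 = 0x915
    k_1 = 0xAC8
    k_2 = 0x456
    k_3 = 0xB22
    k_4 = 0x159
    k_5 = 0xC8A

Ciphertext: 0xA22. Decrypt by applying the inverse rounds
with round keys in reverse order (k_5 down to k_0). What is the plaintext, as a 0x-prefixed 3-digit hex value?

0x211

s_0 = ciphertext = 0xA22
s_1 = InvRound(s_0, k_5) = 0xB82
s_2 = InvRound(s_1, k_4) = 0x191
s_3 = InvRound(s_2, k_3) = 0x096
s_4 = InvRound(s_3, k_2) = 0x789
s_5 = InvRound(s_4, k_1) = 0x8FA
s_6 = InvRound(s_5, k_0) = 0x211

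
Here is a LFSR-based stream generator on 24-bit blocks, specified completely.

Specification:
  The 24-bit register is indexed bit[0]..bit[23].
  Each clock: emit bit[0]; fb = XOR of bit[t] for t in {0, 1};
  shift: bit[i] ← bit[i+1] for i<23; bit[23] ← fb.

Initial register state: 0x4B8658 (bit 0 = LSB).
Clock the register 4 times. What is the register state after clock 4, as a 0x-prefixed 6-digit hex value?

reg_0 = 0x4B8658
clock 1: out=0, reg = 0x25C32C
clock 2: out=0, reg = 0x12E196
clock 3: out=0, reg = 0x8970CB
clock 4: out=1, reg = 0x44B865

0x44B865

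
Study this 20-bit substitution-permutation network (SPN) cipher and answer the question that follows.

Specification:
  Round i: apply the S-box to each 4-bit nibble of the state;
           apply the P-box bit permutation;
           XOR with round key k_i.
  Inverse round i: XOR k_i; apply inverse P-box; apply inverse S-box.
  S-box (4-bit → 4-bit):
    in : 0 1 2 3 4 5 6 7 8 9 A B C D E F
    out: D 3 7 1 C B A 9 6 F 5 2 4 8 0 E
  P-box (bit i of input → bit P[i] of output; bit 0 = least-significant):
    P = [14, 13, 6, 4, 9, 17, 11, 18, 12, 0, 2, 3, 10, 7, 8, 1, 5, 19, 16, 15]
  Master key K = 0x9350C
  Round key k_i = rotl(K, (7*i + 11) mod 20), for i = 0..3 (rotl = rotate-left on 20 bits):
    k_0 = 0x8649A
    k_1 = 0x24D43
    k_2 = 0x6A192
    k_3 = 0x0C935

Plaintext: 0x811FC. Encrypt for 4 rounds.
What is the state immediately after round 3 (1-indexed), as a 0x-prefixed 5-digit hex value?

0x121C3

s_0 = plaintext = 0x811FC
s_1 = Round(s_0, k_0) = 0x7785B
s_2 = Round(s_1, k_1) = 0x4EB64
s_3 = Round(s_2, k_2) = 0x121C3
s_4 = Round(s_3, k_3) = 0x89494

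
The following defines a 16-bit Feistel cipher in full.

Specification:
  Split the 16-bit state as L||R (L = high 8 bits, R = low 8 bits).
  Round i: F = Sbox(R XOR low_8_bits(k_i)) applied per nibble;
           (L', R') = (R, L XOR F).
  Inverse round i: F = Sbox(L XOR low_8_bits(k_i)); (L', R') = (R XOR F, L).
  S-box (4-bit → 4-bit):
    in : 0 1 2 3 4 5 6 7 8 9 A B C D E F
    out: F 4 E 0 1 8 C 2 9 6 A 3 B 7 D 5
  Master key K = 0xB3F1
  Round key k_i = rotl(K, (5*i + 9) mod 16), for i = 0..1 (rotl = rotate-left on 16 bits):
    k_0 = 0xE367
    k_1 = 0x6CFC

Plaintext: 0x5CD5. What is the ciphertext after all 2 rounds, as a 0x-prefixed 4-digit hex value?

s_0 = plaintext = 0x5CD5
s_1 = Round(s_0, k_0) = 0xD562
s_2 = Round(s_1, k_1) = 0x62B8

0x62B8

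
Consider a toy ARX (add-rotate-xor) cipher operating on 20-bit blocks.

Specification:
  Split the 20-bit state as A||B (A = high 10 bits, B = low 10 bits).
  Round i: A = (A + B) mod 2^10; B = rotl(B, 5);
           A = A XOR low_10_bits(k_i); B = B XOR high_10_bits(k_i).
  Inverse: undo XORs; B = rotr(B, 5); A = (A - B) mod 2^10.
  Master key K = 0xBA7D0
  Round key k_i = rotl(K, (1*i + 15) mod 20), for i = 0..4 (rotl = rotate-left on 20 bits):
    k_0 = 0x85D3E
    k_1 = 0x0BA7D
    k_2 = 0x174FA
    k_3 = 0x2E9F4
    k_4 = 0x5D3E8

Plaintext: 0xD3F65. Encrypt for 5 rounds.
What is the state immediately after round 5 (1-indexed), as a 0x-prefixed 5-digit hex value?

0x64D01

s_0 = plaintext = 0xD3F65
s_1 = Round(s_0, k_0) = 0xE2AAC
s_2 = Round(s_1, k_1) = 0x12DBB
s_3 = Round(s_2, k_2) = 0xBF330
s_4 = Round(s_3, k_3) = 0xF62A3
s_5 = Round(s_4, k_4) = 0x64D01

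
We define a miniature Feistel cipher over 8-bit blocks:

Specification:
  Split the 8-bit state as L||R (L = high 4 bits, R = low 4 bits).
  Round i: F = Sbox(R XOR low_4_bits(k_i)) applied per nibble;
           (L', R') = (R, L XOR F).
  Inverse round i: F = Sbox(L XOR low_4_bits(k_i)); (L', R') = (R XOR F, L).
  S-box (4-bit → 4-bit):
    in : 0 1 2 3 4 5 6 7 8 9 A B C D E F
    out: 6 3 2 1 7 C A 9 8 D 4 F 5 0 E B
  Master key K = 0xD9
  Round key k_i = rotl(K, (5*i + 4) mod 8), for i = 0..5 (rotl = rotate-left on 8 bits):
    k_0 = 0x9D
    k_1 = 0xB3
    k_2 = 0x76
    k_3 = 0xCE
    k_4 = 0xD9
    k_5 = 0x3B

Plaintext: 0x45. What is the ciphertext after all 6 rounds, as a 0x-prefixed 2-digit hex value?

0x54

s_0 = plaintext = 0x45
s_1 = Round(s_0, k_0) = 0x5C
s_2 = Round(s_1, k_1) = 0xCE
s_3 = Round(s_2, k_2) = 0xE4
s_4 = Round(s_3, k_3) = 0x4A
s_5 = Round(s_4, k_4) = 0xA5
s_6 = Round(s_5, k_5) = 0x54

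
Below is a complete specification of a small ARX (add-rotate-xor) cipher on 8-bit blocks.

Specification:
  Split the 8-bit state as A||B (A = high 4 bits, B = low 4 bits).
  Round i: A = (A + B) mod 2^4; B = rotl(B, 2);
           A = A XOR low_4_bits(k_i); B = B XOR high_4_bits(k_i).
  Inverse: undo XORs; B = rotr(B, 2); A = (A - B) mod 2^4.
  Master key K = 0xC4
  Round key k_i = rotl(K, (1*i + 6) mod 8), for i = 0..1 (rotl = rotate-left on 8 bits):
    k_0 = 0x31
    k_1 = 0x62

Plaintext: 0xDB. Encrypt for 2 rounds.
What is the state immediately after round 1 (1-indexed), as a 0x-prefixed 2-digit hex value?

s_0 = plaintext = 0xDB
s_1 = Round(s_0, k_0) = 0x9D
s_2 = Round(s_1, k_1) = 0x41

0x9D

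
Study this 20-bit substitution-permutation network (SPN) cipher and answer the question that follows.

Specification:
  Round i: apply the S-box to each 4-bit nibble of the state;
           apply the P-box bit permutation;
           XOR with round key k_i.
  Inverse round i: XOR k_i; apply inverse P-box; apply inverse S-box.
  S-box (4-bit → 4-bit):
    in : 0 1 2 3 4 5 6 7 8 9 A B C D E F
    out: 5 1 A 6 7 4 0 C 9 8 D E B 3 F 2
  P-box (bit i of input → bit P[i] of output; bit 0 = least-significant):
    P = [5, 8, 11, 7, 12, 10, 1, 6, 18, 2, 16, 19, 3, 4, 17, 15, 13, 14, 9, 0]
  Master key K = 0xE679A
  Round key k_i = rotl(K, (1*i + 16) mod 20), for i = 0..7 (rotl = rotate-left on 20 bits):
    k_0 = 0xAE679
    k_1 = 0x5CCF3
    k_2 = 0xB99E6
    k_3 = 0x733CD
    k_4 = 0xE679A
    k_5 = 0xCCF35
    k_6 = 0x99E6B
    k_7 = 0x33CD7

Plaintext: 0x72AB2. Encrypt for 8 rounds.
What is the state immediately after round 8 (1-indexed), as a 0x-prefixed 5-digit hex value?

0x86985

s_0 = plaintext = 0x72AB2
s_1 = Round(s_0, k_0) = 0x761AA
s_2 = Round(s_1, k_1) = 0x1D610
s_3 = Round(s_2, k_2) = 0xBA1DE
s_4 = Round(s_3, k_3) = 0x1EC64
s_5 = Round(s_4, k_4) = 0x0CEA6
s_6 = Round(s_5, k_5) = 0x17D6B
s_7 = Round(s_6, k_6) = 0xF37EF
s_8 = Round(s_7, k_7) = 0x86985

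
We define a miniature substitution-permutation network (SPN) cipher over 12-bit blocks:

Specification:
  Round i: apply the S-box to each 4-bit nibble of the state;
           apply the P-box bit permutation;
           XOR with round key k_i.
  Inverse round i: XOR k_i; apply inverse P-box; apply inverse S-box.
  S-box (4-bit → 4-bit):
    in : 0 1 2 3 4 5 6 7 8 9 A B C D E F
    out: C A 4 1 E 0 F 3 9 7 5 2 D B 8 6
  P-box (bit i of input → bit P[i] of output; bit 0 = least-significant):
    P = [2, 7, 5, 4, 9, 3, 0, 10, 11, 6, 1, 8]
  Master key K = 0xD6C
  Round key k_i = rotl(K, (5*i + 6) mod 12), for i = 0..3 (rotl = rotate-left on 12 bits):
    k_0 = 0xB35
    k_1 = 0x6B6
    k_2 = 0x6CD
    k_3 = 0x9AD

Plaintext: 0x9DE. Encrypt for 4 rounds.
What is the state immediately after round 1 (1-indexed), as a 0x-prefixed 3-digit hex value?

s_0 = plaintext = 0x9DE
s_1 = Round(s_0, k_0) = 0x56F
s_2 = Round(s_1, k_1) = 0x01F
s_3 = Round(s_2, k_2) = 0x367
s_4 = Round(s_3, k_3) = 0x720

0x56F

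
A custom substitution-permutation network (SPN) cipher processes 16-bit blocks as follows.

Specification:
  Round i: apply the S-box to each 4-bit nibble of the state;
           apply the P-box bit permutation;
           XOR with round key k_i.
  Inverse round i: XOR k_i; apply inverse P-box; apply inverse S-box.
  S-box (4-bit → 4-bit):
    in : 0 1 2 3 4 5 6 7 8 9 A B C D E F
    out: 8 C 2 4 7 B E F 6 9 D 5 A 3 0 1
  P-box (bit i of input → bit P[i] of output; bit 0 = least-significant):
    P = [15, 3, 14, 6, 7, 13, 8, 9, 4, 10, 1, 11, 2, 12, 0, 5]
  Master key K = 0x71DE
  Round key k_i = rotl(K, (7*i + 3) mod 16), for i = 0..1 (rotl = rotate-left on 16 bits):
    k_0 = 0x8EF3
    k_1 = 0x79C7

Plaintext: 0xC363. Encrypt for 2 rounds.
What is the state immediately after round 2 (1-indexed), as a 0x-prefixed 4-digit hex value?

s_0 = plaintext = 0xC363
s_1 = Round(s_0, k_0) = 0xFDD1
s_2 = Round(s_1, k_1) = 0x1D13

0x1D13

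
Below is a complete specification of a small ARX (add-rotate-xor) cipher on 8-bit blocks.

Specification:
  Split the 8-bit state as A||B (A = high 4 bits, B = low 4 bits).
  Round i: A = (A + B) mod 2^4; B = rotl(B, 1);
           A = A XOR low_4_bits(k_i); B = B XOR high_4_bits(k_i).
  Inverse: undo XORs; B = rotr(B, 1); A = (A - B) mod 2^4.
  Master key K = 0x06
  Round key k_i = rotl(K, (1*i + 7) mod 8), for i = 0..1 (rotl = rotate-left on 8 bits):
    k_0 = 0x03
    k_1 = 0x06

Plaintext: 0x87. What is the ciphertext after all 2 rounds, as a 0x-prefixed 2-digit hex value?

0xCD

s_0 = plaintext = 0x87
s_1 = Round(s_0, k_0) = 0xCE
s_2 = Round(s_1, k_1) = 0xCD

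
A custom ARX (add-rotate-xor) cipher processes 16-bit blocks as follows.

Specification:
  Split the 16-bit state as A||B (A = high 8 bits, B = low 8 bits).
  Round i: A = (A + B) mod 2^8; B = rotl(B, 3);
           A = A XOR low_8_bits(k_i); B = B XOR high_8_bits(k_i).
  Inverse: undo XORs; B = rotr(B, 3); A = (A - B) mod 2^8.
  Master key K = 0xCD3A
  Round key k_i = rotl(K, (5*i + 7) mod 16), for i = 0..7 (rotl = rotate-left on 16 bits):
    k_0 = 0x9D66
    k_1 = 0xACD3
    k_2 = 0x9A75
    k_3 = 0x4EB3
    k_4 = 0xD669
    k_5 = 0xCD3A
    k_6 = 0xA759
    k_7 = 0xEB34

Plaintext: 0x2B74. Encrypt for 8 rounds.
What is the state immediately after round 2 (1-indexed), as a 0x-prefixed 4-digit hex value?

s_0 = plaintext = 0x2B74
s_1 = Round(s_0, k_0) = 0xF93E
s_2 = Round(s_1, k_1) = 0xE45D
s_3 = Round(s_2, k_2) = 0x3470
s_4 = Round(s_3, k_3) = 0x17CD
s_5 = Round(s_4, k_4) = 0x8DB8
s_6 = Round(s_5, k_5) = 0x7F08
s_7 = Round(s_6, k_6) = 0xDEE7
s_8 = Round(s_7, k_7) = 0xF1D4

0xE45D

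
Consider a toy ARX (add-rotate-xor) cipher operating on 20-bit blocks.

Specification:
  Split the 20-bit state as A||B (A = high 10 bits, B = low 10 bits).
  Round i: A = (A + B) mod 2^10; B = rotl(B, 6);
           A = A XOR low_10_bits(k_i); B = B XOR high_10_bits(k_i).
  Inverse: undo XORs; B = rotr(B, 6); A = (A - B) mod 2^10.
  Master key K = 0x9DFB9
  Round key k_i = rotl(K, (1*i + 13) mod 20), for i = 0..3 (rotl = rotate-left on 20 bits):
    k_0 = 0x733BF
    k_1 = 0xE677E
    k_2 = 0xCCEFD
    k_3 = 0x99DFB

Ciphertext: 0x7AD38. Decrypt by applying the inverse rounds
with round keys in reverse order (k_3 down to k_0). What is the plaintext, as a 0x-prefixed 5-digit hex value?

s_0 = ciphertext = 0x7AD38
s_1 = InvRound(s_0, k_3) = 0x84DFD
s_2 = InvRound(s_1, k_2) = 0x00CEB
s_3 = InvRound(s_2, k_1) = 0x1432D
s_4 = InvRound(s_3, k_0) = 0x7521B

0x7521B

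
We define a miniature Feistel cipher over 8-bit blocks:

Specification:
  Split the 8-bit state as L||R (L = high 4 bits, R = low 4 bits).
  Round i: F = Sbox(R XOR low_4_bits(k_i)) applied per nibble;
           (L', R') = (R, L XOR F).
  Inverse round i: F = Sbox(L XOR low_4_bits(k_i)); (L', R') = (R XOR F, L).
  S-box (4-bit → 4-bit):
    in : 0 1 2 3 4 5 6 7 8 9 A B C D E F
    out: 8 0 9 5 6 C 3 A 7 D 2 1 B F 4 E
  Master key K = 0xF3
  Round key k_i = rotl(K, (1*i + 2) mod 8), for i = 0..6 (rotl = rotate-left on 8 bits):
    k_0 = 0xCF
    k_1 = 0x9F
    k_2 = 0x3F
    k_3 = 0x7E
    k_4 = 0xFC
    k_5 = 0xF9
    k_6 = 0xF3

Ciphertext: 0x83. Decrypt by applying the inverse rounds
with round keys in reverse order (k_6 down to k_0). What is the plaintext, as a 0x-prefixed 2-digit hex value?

s_0 = ciphertext = 0x83
s_1 = InvRound(s_0, k_6) = 0x28
s_2 = InvRound(s_1, k_5) = 0x92
s_3 = InvRound(s_2, k_4) = 0xE9
s_4 = InvRound(s_3, k_3) = 0x1E
s_5 = InvRound(s_4, k_2) = 0xA1
s_6 = InvRound(s_5, k_1) = 0xDA
s_7 = InvRound(s_6, k_0) = 0x3D

0x3D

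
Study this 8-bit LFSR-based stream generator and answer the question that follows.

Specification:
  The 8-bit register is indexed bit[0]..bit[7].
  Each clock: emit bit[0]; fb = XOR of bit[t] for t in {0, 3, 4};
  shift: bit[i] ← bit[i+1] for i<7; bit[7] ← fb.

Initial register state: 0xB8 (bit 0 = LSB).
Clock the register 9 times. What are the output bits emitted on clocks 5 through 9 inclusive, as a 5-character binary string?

reg_0 = 0xB8
clock 1: out=0, reg = 0x5C
clock 2: out=0, reg = 0x2E
clock 3: out=0, reg = 0x97
clock 4: out=1, reg = 0x4B
clock 5: out=1, reg = 0x25
clock 6: out=1, reg = 0x92
clock 7: out=0, reg = 0xC9
clock 8: out=1, reg = 0x64
clock 9: out=0, reg = 0x32

11010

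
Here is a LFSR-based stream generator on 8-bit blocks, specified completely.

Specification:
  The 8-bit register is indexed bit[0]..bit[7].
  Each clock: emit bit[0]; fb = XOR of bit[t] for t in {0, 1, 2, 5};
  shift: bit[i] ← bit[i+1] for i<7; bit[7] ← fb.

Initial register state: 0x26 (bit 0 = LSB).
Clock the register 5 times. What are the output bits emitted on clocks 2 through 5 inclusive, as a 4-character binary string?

1100

reg_0 = 0x26
clock 1: out=0, reg = 0x93
clock 2: out=1, reg = 0x49
clock 3: out=1, reg = 0xA4
clock 4: out=0, reg = 0x52
clock 5: out=0, reg = 0xA9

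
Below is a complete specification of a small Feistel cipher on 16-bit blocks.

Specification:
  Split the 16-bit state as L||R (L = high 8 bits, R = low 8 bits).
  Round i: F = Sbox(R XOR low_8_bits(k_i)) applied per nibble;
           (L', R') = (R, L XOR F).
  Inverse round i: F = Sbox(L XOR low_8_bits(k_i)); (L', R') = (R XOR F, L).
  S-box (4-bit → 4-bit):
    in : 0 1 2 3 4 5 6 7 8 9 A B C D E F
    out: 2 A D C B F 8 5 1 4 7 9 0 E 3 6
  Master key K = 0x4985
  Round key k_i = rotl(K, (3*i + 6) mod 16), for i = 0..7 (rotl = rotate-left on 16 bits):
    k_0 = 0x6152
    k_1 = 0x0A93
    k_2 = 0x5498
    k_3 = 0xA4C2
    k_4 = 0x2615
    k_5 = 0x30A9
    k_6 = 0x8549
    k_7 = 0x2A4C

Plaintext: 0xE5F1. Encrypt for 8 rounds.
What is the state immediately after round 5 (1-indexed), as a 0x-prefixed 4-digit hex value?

0xE747

s_0 = plaintext = 0xE5F1
s_1 = Round(s_0, k_0) = 0xF199
s_2 = Round(s_1, k_1) = 0x99D6
s_3 = Round(s_2, k_2) = 0xD62A
s_4 = Round(s_3, k_3) = 0x2AE7
s_5 = Round(s_4, k_4) = 0xE747
s_6 = Round(s_5, k_5) = 0x47D4
s_7 = Round(s_6, k_6) = 0xD409
s_8 = Round(s_7, k_7) = 0x096B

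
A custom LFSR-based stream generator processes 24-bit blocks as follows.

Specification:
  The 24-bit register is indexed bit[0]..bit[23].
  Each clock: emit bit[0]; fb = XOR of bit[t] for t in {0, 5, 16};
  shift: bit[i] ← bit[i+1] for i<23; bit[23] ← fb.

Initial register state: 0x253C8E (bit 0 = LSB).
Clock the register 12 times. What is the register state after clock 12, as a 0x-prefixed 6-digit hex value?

reg_0 = 0x253C8E
clock 1: out=0, reg = 0x929E47
clock 2: out=1, reg = 0xC94F23
clock 3: out=1, reg = 0xE4A791
clock 4: out=1, reg = 0xF253C8
clock 5: out=0, reg = 0x7929E4
clock 6: out=0, reg = 0x3C94F2
clock 7: out=0, reg = 0x9E4A79
clock 8: out=1, reg = 0x4F253C
clock 9: out=0, reg = 0x27929E
clock 10: out=0, reg = 0x93C94F
clock 11: out=1, reg = 0x49E4A7
clock 12: out=1, reg = 0xA4F253

0xA4F253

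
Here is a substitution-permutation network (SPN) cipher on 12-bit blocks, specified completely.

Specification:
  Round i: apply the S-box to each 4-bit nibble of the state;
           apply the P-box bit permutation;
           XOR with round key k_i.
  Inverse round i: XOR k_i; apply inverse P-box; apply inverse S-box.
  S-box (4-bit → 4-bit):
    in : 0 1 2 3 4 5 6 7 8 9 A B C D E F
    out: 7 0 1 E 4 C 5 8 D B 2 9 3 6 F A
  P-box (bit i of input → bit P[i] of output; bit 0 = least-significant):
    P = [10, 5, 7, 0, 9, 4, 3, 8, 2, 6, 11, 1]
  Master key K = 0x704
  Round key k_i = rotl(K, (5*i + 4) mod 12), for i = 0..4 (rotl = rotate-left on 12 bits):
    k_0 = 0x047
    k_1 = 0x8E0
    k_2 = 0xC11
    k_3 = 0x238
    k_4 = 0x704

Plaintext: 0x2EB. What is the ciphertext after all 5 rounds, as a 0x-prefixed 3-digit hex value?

0xE03

s_0 = plaintext = 0x2EB
s_1 = Round(s_0, k_0) = 0x75A
s_2 = Round(s_1, k_1) = 0x9CA
s_3 = Round(s_2, k_2) = 0xE67
s_4 = Round(s_3, k_3) = 0x877
s_5 = Round(s_4, k_4) = 0xE03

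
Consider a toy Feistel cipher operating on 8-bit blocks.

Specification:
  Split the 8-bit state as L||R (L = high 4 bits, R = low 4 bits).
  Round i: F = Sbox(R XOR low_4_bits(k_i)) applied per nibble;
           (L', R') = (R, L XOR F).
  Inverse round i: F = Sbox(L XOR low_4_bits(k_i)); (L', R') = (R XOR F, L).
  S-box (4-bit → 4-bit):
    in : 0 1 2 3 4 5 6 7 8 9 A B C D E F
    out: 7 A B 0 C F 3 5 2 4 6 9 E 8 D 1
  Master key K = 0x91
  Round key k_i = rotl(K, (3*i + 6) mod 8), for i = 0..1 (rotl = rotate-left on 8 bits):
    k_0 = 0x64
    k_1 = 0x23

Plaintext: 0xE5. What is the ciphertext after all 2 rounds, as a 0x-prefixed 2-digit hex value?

0x40

s_0 = plaintext = 0xE5
s_1 = Round(s_0, k_0) = 0x54
s_2 = Round(s_1, k_1) = 0x40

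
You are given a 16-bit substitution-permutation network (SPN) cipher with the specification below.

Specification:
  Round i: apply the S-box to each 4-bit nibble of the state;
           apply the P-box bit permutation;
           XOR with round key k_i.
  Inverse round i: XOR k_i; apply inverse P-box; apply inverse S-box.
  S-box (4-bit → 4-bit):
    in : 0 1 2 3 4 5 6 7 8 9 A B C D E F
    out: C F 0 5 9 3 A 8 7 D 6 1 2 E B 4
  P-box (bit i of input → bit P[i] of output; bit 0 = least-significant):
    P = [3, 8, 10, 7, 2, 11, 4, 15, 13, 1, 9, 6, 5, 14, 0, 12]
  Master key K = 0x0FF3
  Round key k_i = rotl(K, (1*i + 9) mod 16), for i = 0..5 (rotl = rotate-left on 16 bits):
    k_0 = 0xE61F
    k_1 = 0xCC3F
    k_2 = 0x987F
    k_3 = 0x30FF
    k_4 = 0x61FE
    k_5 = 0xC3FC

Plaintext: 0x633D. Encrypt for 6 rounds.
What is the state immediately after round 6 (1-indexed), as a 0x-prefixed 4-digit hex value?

0x589F

s_0 = plaintext = 0x633D
s_1 = Round(s_0, k_0) = 0x918B
s_2 = Round(s_1, k_1) = 0xF640
s_3 = Round(s_2, k_2) = 0x1CB8
s_4 = Round(s_3, k_3) = 0x65D0
s_5 = Round(s_4, k_4) = 0x9D6C
s_6 = Round(s_5, k_5) = 0x589F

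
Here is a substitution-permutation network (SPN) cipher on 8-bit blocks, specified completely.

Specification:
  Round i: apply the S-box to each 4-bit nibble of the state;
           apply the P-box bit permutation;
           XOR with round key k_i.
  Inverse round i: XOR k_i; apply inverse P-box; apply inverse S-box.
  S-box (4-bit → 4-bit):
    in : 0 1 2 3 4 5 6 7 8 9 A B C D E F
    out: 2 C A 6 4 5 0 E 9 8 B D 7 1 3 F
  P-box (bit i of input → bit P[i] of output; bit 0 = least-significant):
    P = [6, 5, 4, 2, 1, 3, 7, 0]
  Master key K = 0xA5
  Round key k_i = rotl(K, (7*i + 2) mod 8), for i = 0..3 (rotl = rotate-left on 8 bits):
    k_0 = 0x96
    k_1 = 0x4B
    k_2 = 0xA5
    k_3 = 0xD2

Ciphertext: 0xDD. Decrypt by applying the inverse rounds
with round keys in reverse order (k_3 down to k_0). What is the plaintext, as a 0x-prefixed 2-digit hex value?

0xAD

s_0 = ciphertext = 0xDD
s_1 = InvRound(s_0, k_3) = 0xA9
s_2 = InvRound(s_1, k_2) = 0x09
s_3 = InvRound(s_2, k_1) = 0xDD
s_4 = InvRound(s_3, k_0) = 0xAD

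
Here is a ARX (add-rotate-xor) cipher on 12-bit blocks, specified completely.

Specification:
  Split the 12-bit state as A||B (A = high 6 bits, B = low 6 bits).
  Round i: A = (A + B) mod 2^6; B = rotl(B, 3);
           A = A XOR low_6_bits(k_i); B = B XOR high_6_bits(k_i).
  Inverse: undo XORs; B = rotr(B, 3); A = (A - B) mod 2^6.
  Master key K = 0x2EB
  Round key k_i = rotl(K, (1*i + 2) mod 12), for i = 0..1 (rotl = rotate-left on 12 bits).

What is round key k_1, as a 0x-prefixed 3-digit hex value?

0x759

K = 0x2EB
k_0 = rotl(K, (1*0+2) mod 12) = rotl(K, 2) = 0xBAC
k_1 = rotl(K, (1*1+2) mod 12) = rotl(K, 3) = 0x759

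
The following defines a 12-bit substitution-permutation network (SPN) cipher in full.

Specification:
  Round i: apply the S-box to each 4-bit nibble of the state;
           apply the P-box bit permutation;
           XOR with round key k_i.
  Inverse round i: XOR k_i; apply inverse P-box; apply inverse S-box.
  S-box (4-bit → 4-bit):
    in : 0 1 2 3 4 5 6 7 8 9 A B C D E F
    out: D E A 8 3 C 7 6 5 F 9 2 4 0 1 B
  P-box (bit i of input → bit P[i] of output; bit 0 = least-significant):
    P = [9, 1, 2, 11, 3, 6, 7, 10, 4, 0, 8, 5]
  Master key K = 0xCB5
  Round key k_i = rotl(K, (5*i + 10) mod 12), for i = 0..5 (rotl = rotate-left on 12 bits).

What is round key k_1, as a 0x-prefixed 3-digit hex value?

K = 0xCB5
k_0 = rotl(K, (5*0+10) mod 12) = rotl(K, 10) = 0x72D
k_1 = rotl(K, (5*1+10) mod 12) = rotl(K, 3) = 0x5AE

0x5AE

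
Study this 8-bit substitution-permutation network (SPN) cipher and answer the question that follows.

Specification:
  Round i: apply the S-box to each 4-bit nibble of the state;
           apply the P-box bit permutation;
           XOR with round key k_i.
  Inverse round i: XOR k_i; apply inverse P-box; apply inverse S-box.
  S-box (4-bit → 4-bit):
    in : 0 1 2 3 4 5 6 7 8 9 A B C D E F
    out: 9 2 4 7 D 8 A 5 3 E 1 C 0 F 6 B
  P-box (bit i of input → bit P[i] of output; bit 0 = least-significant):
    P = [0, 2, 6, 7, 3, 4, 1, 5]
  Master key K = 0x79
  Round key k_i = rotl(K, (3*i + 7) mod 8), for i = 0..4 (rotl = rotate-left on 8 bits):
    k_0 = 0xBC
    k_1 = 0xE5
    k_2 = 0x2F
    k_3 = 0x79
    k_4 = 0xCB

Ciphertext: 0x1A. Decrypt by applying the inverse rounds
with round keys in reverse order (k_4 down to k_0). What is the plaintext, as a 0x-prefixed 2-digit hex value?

0x5D

s_0 = ciphertext = 0x1A
s_1 = InvRound(s_0, k_4) = 0x14
s_2 = InvRound(s_1, k_3) = 0x03
s_3 = InvRound(s_2, k_2) = 0x01
s_4 = InvRound(s_3, k_1) = 0x59
s_5 = InvRound(s_4, k_0) = 0x5D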